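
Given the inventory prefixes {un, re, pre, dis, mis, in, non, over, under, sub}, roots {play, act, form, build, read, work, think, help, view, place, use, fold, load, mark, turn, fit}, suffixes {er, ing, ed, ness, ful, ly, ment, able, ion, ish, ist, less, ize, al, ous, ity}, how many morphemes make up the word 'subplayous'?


Segmenting 'subplayous' against the inventory:
  'sub' -> prefix (morpheme 1)
  'play' -> root (morpheme 2)
  'ous' -> suffix (morpheme 3)
Total morphemes: 3

3


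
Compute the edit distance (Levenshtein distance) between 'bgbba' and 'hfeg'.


Building DP table for s1='bgbba' (len 5) and s2='hfeg' (len 4):
       h  f  e  g
    0  1  2  3  4
  b 1  1  2  3  4
  g 2  2  2  3  3
  b 3  3  3  3  4
  b 4  4  4  4  4
  a 5  5  5  5  5
Edit distance = dp[5][4] = 5

5


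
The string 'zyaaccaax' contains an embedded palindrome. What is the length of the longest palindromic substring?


Scanning 'zyaaccaax' for palindromic substrings.
Substring at positions 2-7: 'aaccaa'.
Check: reverse('aaccaa') = 'aaccaa' -> palindrome confirmed.
Neighbouring characters ('y' / 'x') break symmetry, so it cannot extend further.
No longer palindromic substring exists; longest length = 6

6


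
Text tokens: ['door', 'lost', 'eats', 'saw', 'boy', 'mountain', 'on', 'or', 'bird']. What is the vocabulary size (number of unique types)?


Listing all tokens and tracking unique types:
  Token 1: 'door' -> NEW (unique so far: 1)
  Token 2: 'lost' -> NEW (unique so far: 2)
  Token 3: 'eats' -> NEW (unique so far: 3)
  Token 4: 'saw' -> NEW (unique so far: 4)
  Token 5: 'boy' -> NEW (unique so far: 5)
  Token 6: 'mountain' -> NEW (unique so far: 6)
  Token 7: 'on' -> NEW (unique so far: 7)
  Token 8: 'or' -> NEW (unique so far: 8)
  Token 9: 'bird' -> NEW (unique so far: 9)
Unique types: ('bird', 'boy', 'door', 'eats', 'lost', 'mountain', 'on', 'or', 'saw')
Vocabulary size: 9

9


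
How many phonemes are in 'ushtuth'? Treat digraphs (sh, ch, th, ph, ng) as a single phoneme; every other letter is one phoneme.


Parsing 'ushtuth' greedily, digraphs first:
  'u' -> vowel phoneme (phonemes so far: 1)
  'sh' -> digraph (1 consonant phoneme) (phonemes so far: 2)
  't' -> consonant phoneme (phonemes so far: 3)
  'u' -> vowel phoneme (phonemes so far: 4)
  'th' -> digraph (1 consonant phoneme) (phonemes so far: 5)
Total phonemes: 5

5


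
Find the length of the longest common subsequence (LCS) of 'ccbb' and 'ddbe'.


DP table for LCS of 'ccbb' and 'ddbe':
       d  d  b  e
    0  0  0  0  0
  c 0  0  0  0  0
  c 0  0  0  0  0
  b 0  0  0  1  1
  b 0  0  0  1  1
LCS: 'b'
LCS length = 1

1


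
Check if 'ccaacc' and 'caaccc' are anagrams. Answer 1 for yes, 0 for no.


Sort characters of 'ccaacc': 'aacccc'
Sort characters of 'caaccc': 'aacccc'
Sorted forms match -> they ARE anagrams
Result: 1

1


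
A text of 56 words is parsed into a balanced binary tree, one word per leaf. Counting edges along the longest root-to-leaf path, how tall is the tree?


In a balanced binary tree with n leaves the deepest leaf is ceil(log2(n)) edges below the root.
log2(56) = 5.8074
ceil(5.8074) = 6
height (edges) = 6

6


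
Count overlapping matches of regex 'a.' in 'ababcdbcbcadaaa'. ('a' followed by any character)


Pattern: a. means 'a' followed by any character.
Scanning 'ababcdbcbcadaaa' position-by-position:
  Pos 0: window 'ab' -> MATCH
  Pos 1: window 'ba' -> no
  Pos 2: window 'ab' -> MATCH
  Pos 3: window 'bc' -> no
  Pos 4: window 'cd' -> no
  Pos 5: window 'db' -> no
  Pos 6: window 'bc' -> no
  Pos 7: window 'cb' -> no
  Pos 8: window 'bc' -> no
  Pos 9: window 'ca' -> no
  Pos 10: window 'ad' -> MATCH
  Pos 11: window 'da' -> no
  Pos 12: window 'aa' -> MATCH
  Pos 13: window 'aa' -> MATCH
  Pos 14: window 'a' -> no
Total matches: 5

5


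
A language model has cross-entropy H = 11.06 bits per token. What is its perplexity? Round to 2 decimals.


Perplexity formula: PP = 2^H
H = 11.06
PP = 2^11.06
Decompose: 2^11.06 = 2^11 * 2^0.06
2^11 = 2048, 2^0.06 ~ 1.0424658
PP ~ 2048 * 1.0424658 = 2134.9699584
Rounded to 2 decimals: 2134.97

2134.97


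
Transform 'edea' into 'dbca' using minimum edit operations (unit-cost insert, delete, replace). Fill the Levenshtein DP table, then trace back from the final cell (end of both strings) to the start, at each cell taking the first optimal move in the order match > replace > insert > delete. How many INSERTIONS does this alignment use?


Edit distance = 3. Backtracking from cell (4, 4) with preference match > replace > insert > delete,
then listing the resulting alignment 'edea' -> 'dbca' left to right:
  Step 1: replace e->d
  Step 2: replace d->b
  Step 3: replace e->c
  Step 4: keep 'a'
Total insertions: 0

0


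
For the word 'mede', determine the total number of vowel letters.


Scanning each character of 'mede':
  Position 1: 'm' -> consonant (running count: 0)
  Position 2: 'e' -> vowel (running count: 1)
  Position 3: 'd' -> consonant (running count: 1)
  Position 4: 'e' -> vowel (running count: 2)
Total vowels: 2

2


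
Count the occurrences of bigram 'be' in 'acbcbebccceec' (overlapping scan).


Scanning 'acbcbebccceec' for bigram 'be':
  Position 0: 'ac' -> no
  Position 1: 'cb' -> no
  Position 2: 'bc' -> no
  Position 3: 'cb' -> no
  Position 4: 'be' -> MATCH
  Position 5: 'eb' -> no
  Position 6: 'bc' -> no
  Position 7: 'cc' -> no
  Position 8: 'cc' -> no
  Position 9: 'ce' -> no
  Position 10: 'ee' -> no
  Position 11: 'ec' -> no
Total matches: 1

1


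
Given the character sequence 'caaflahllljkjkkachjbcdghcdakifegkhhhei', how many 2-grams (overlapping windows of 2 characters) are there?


String 'caaflahllljkjkkachjbcdghcdakifegkhhhei' has length L = 38.
Number of overlapping n-grams = L - n + 1
Substituting: 38 - 2 + 1 = 37

37


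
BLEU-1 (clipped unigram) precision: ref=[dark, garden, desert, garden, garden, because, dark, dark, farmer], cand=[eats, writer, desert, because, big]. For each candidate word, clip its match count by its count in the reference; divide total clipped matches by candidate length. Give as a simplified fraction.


Reference word counts: {'because': 1, 'dark': 3, 'desert': 1, 'farmer': 1, 'garden': 3}
Checking each candidate word (with clipping):
  'eats' -> not in reference -> no match (matches: 0)
  'writer' -> not in reference -> no match (matches: 0)
  'desert' -> in reference (ref count 1, used 1/1) -> match (matches: 1)
  'because' -> in reference (ref count 1, used 1/1) -> match (matches: 2)
  'big' -> not in reference -> no match (matches: 2)
Clipped matches: 2, Candidate length: 5
Precision = 2/5

2/5


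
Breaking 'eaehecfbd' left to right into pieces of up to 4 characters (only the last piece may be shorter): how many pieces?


'eaehecfbd' has 9 characters.
Chunking with max size 4:
  Chunk 1: 'eaeh' (positions 0-3)
  Chunk 2: 'ecfb' (positions 4-7)
  Chunk 3: 'd' (positions 8-8)
Total chunks: ceil(9 / 4) = 3

3


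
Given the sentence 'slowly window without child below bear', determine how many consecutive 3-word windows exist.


Word trigrams from [6] words:
  Trigram 1: (slowly window without)
  Trigram 2: (window without child)
  Trigram 3: (without child below)
  Trigram 4: (child below bear)
Total word trigrams: 6 - 2 = 4

4


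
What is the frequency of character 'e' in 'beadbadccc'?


Scanning 'beadbadccc' for 'e':
  Position 1: 'e' -> MATCH (count: 1)
Total occurrences of 'e': 1

1


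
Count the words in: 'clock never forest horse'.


Counting words by splitting on spaces:
  Word 1: 'clock'
  Word 2: 'never'
  Word 3: 'forest'
  Word 4: 'horse'
Total words: 4

4


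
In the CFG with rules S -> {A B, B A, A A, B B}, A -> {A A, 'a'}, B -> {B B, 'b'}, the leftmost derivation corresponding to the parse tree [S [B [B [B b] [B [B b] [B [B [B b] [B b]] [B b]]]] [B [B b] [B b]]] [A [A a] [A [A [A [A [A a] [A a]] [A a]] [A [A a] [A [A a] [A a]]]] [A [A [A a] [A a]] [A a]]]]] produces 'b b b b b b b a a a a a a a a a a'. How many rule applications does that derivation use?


Every bracketed nonterminal node [X ...] in the tree is produced by exactly one rule application.
Reading the tree off as a leftmost derivation:
  Step 1: S  =>  B A   (applied S -> B A)
  Step 2: B A  =>  B B A   (applied B -> B B)
  Step 3: B B A  =>  B B B A   (applied B -> B B)
  Step 4: B B B A  =>  b B B A   (applied B -> b)
  Step 5: b B B A  =>  b B B B A   (applied B -> B B)
  Step 6: b B B B A  =>  b b B B A   (applied B -> b)
  Step 7: b b B B A  =>  b b B B B A   (applied B -> B B)
  Step 8: b b B B B A  =>  b b B B B B A   (applied B -> B B)
  Step 9: b b B B B B A  =>  b b b B B B A   (applied B -> b)
  Step 10: b b b B B B A  =>  b b b b B B A   (applied B -> b)
  Step 11: b b b b B B A  =>  b b b b b B A   (applied B -> b)
  Step 12: b b b b b B A  =>  b b b b b B B A   (applied B -> B B)
  Step 13: b b b b b B B A  =>  b b b b b b B A   (applied B -> b)
  Step 14: b b b b b b B A  =>  b b b b b b b A   (applied B -> b)
  Step 15: b b b b b b b A  =>  b b b b b b b A A   (applied A -> A A)
  Step 16: b b b b b b b A A  =>  b b b b b b b a A   (applied A -> a)
  Step 17: b b b b b b b a A  =>  b b b b b b b a A A   (applied A -> A A)
  Step 18: b b b b b b b a A A  =>  b b b b b b b a A A A   (applied A -> A A)
  Step 19: b b b b b b b a A A A  =>  b b b b b b b a A A A A   (applied A -> A A)
  Step 20: b b b b b b b a A A A A  =>  b b b b b b b a A A A A A   (applied A -> A A)
  Step 21: b b b b b b b a A A A A A  =>  b b b b b b b a a A A A A   (applied A -> a)
  Step 22: b b b b b b b a a A A A A  =>  b b b b b b b a a a A A A   (applied A -> a)
  Step 23: b b b b b b b a a a A A A  =>  b b b b b b b a a a a A A   (applied A -> a)
  Step 24: b b b b b b b a a a a A A  =>  b b b b b b b a a a a A A A   (applied A -> A A)
  Step 25: b b b b b b b a a a a A A A  =>  b b b b b b b a a a a a A A   (applied A -> a)
  Step 26: b b b b b b b a a a a a A A  =>  b b b b b b b a a a a a A A A   (applied A -> A A)
  Step 27: b b b b b b b a a a a a A A A  =>  b b b b b b b a a a a a a A A   (applied A -> a)
  Step 28: b b b b b b b a a a a a a A A  =>  b b b b b b b a a a a a a a A   (applied A -> a)
  Step 29: b b b b b b b a a a a a a a A  =>  b b b b b b b a a a a a a a A A   (applied A -> A A)
  Step 30: b b b b b b b a a a a a a a A A  =>  b b b b b b b a a a a a a a A A A   (applied A -> A A)
  Step 31: b b b b b b b a a a a a a a A A A  =>  b b b b b b b a a a a a a a a A A   (applied A -> a)
  Step 32: b b b b b b b a a a a a a a a A A  =>  b b b b b b b a a a a a a a a a A   (applied A -> a)
  Step 33: b b b b b b b a a a a a a a a a A  =>  b b b b b b b a a a a a a a a a a   (applied A -> a)
Final yield: b b b b b b b a a a a a a a a a a
Total rewrite steps: 33

33


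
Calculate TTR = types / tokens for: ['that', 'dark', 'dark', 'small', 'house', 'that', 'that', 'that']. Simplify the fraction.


Tokens: 8
Unique types: ('dark', 'house', 'small', 'that') = 4
TTR = 4/8
Simplify: divide both by 4 -> 1/2
TTR = 1/2

1/2


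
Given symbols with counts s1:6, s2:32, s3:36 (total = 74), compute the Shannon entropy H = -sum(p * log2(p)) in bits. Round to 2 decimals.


Computing entropy H = -sum(p_i * log2(p_i)):
  s1: p = 6/74 = 0.0811, -p*log2(p) = 0.2939
  s2: p = 32/74 = 0.4324, -p*log2(p) = 0.5230
  s3: p = 36/74 = 0.4865, -p*log2(p) = 0.5057
H = sum of terms = 1.3226
Rounded to 2 decimals: 1.32

1.32


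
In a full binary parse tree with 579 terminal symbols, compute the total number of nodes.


Leaf nodes (terminals): 579
Internal nodes = n - 1 = 579 - 1 = 578
Total = leaves + internal = 579 + 578 = 1157

1157


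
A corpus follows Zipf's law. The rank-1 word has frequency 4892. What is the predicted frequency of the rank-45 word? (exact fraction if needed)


Zipf's law: freq(rank) = f1 / rank
f1 = 4892, rank = 45
freq = 4892 / 45
GCD(4892, 45) = 1
Simplified: 4892/45

4892/45


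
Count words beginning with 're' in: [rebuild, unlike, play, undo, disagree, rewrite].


Checking each word for prefix 're':
  'rebuild' -> YES, starts with 're' (count: 1)
  'unlike' -> no (count: 1)
  'play' -> no (count: 1)
  'undo' -> no (count: 1)
  'disagree' -> no (count: 1)
  'rewrite' -> YES, starts with 're' (count: 2)
Total with prefix 're': 2

2


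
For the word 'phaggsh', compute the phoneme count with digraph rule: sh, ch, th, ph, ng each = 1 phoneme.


Parsing 'phaggsh' greedily, digraphs first:
  'ph' -> digraph (1 consonant phoneme) (phonemes so far: 1)
  'a' -> vowel phoneme (phonemes so far: 2)
  'g' -> consonant phoneme (phonemes so far: 3)
  'g' -> consonant phoneme (phonemes so far: 4)
  'sh' -> digraph (1 consonant phoneme) (phonemes so far: 5)
Total phonemes: 5

5


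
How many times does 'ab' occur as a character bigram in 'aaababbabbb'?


Scanning 'aaababbabbb' for bigram 'ab':
  Position 0: 'aa' -> no
  Position 1: 'aa' -> no
  Position 2: 'ab' -> MATCH
  Position 3: 'ba' -> no
  Position 4: 'ab' -> MATCH
  Position 5: 'bb' -> no
  Position 6: 'ba' -> no
  Position 7: 'ab' -> MATCH
  Position 8: 'bb' -> no
  Position 9: 'bb' -> no
Total matches: 3

3


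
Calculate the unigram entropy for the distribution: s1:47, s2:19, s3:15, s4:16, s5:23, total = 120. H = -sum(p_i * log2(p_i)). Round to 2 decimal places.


Computing entropy H = -sum(p_i * log2(p_i)):
  s1: p = 47/120 = 0.3917, -p*log2(p) = 0.5297
  s2: p = 19/120 = 0.1583, -p*log2(p) = 0.4210
  s3: p = 15/120 = 0.1250, -p*log2(p) = 0.3750
  s4: p = 16/120 = 0.1333, -p*log2(p) = 0.3876
  s5: p = 23/120 = 0.1917, -p*log2(p) = 0.4568
H = sum of terms = 2.1701
Rounded to 2 decimals: 2.17

2.17


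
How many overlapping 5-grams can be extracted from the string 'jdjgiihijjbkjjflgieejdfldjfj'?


String 'jdjgiihijjbkjjflgieejdfldjfj' has length L = 28.
Number of overlapping n-grams = L - n + 1
Substituting: 28 - 5 + 1 = 24

24


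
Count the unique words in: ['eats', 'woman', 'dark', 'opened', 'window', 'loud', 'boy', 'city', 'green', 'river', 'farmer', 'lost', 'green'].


Listing all tokens and tracking unique types:
  Token 1: 'eats' -> NEW (unique so far: 1)
  Token 2: 'woman' -> NEW (unique so far: 2)
  Token 3: 'dark' -> NEW (unique so far: 3)
  Token 4: 'opened' -> NEW (unique so far: 4)
  Token 5: 'window' -> NEW (unique so far: 5)
  Token 6: 'loud' -> NEW (unique so far: 6)
  Token 7: 'boy' -> NEW (unique so far: 7)
  Token 8: 'city' -> NEW (unique so far: 8)
  Token 9: 'green' -> NEW (unique so far: 9)
  Token 10: 'river' -> NEW (unique so far: 10)
  Token 11: 'farmer' -> NEW (unique so far: 11)
  Token 12: 'lost' -> NEW (unique so far: 12)
  Token 13: 'green' -> duplicate (unique so far: 12)
Unique types: ('boy', 'city', 'dark', 'eats', 'farmer', 'green', 'lost', 'loud', 'opened', 'river', 'window', 'woman')
Vocabulary size: 12

12


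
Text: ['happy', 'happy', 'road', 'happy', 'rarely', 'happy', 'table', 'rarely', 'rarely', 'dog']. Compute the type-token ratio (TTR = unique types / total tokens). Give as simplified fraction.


Tokens: 10
Unique types: ('dog', 'happy', 'rarely', 'road', 'table') = 5
TTR = 5/10
Simplify: divide both by 5 -> 1/2
TTR = 1/2

1/2


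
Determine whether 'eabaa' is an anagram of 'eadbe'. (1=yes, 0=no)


Sort characters of 'eabaa': 'aaabe'
Sort characters of 'eadbe': 'abdee'
Sorted forms differ -> they are NOT anagrams
Result: 0

0


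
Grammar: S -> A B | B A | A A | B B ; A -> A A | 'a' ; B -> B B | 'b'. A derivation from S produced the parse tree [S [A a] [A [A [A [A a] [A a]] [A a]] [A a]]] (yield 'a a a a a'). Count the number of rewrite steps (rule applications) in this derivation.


Every bracketed nonterminal node [X ...] in the tree is produced by exactly one rule application.
Reading the tree off as a leftmost derivation:
  Step 1: S  =>  A A   (applied S -> A A)
  Step 2: A A  =>  a A   (applied A -> a)
  Step 3: a A  =>  a A A   (applied A -> A A)
  Step 4: a A A  =>  a A A A   (applied A -> A A)
  Step 5: a A A A  =>  a A A A A   (applied A -> A A)
  Step 6: a A A A A  =>  a a A A A   (applied A -> a)
  Step 7: a a A A A  =>  a a a A A   (applied A -> a)
  Step 8: a a a A A  =>  a a a a A   (applied A -> a)
  Step 9: a a a a A  =>  a a a a a   (applied A -> a)
Final yield: a a a a a
Total rewrite steps: 9

9


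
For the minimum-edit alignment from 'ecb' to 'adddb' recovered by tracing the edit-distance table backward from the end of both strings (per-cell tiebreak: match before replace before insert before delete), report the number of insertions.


Edit distance = 4. Backtracking from cell (3, 5) with preference match > replace > insert > delete,
then listing the resulting alignment 'ecb' -> 'adddb' left to right:
  Step 1: insert 'a' [insertion #1]
  Step 2: insert 'd' [insertion #2]
  Step 3: replace e->d
  Step 4: replace c->d
  Step 5: keep 'b'
Total insertions: 2

2


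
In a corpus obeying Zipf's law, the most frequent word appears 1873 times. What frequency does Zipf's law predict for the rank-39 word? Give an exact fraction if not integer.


Zipf's law: freq(rank) = f1 / rank
f1 = 1873, rank = 39
freq = 1873 / 39
GCD(1873, 39) = 1
Simplified: 1873/39

1873/39


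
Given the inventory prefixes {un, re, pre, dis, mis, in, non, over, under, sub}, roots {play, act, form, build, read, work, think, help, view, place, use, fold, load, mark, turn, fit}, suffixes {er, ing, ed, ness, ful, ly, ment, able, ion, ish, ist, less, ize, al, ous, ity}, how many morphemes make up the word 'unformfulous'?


Segmenting 'unformfulous' against the inventory:
  'un' -> prefix (morpheme 1)
  'form' -> root (morpheme 2)
  'ful' -> suffix (morpheme 3)
  'ous' -> suffix (morpheme 4)
Total morphemes: 4

4


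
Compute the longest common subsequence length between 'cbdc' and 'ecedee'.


DP table for LCS of 'cbdc' and 'ecedee':
       e  c  e  d  e  e
    0  0  0  0  0  0  0
  c 0  0  1  1  1  1  1
  b 0  0  1  1  1  1  1
  d 0  0  1  1  2  2  2
  c 0  0  1  1  2  2  2
LCS: 'cd'
LCS length = 2

2


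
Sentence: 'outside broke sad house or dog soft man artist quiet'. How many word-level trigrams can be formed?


Word trigrams from [10] words:
  Trigram 1: (outside broke sad)
  Trigram 2: (broke sad house)
  Trigram 3: (sad house or)
  Trigram 4: (house or dog)
  Trigram 5: (or dog soft)
  Trigram 6: (dog soft man)
  Trigram 7: (soft man artist)
  Trigram 8: (man artist quiet)
Total word trigrams: 10 - 2 = 8

8


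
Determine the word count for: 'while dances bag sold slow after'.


Counting words by splitting on spaces:
  Word 1: 'while'
  Word 2: 'dances'
  Word 3: 'bag'
  Word 4: 'sold'
  Word 5: 'slow'
  Word 6: 'after'
Total words: 6

6


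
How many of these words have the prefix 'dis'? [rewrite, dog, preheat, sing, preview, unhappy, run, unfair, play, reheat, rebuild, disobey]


Checking each word for prefix 'dis':
  'rewrite' -> no (count: 0)
  'dog' -> no (count: 0)
  'preheat' -> no (count: 0)
  'sing' -> no (count: 0)
  'preview' -> no (count: 0)
  'unhappy' -> no (count: 0)
  'run' -> no (count: 0)
  'unfair' -> no (count: 0)
  'play' -> no (count: 0)
  'reheat' -> no (count: 0)
  'rebuild' -> no (count: 0)
  'disobey' -> YES, starts with 'dis' (count: 1)
Total with prefix 'dis': 1

1


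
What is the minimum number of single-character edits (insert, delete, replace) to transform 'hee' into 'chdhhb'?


Building DP table for s1='hee' (len 3) and s2='chdhhb' (len 6):
       c  h  d  h  h  b
    0  1  2  3  4  5  6
  h 1  1  1  2  3  4  5
  e 2  2  2  2  3  4  5
  e 3  3  3  3  3  4  5
Edit distance = dp[3][6] = 5

5


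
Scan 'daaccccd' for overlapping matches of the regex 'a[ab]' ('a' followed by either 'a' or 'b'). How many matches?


Pattern: a[ab] means 'a' followed by either 'a' or 'b'.
Scanning 'daaccccd' position-by-position:
  Pos 0: window 'da' -> no
  Pos 1: window 'aa' -> MATCH
  Pos 2: window 'ac' -> no
  Pos 3: window 'cc' -> no
  Pos 4: window 'cc' -> no
  Pos 5: window 'cc' -> no
  Pos 6: window 'cd' -> no
  Pos 7: window 'd' -> no
Total matches: 1

1


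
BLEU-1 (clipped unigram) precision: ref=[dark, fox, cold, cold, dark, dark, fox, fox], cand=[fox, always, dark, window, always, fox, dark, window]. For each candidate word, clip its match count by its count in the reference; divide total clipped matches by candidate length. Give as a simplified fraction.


Reference word counts: {'cold': 2, 'dark': 3, 'fox': 3}
Checking each candidate word (with clipping):
  'fox' -> in reference (ref count 3, used 1/3) -> match (matches: 1)
  'always' -> not in reference -> no match (matches: 1)
  'dark' -> in reference (ref count 3, used 1/3) -> match (matches: 2)
  'window' -> not in reference -> no match (matches: 2)
  'always' -> not in reference -> no match (matches: 2)
  'fox' -> in reference (ref count 3, used 2/3) -> match (matches: 3)
  'dark' -> in reference (ref count 3, used 2/3) -> match (matches: 4)
  'window' -> not in reference -> no match (matches: 4)
Clipped matches: 4, Candidate length: 8
Precision = 4/8 = 1/2

1/2


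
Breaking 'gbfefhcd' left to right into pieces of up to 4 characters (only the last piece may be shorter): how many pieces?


'gbfefhcd' has 8 characters.
Chunking with max size 4:
  Chunk 1: 'gbfe' (positions 0-3)
  Chunk 2: 'fhcd' (positions 4-7)
Total chunks: ceil(8 / 4) = 2

2


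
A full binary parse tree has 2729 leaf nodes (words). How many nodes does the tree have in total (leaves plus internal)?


Leaf nodes (terminals): 2729
Internal nodes = n - 1 = 2729 - 1 = 2728
Total = leaves + internal = 2729 + 2728 = 5457

5457


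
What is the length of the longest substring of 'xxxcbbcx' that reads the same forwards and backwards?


Scanning 'xxxcbbcx' for palindromic substrings.
Substring at positions 2-7: 'xcbbcx'.
Check: reverse('xcbbcx') = 'xcbbcx' -> palindrome confirmed.
Neighbouring characters ('x' / '-') break symmetry, so it cannot extend further.
No longer palindromic substring exists; longest length = 6

6


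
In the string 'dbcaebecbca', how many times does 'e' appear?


Scanning 'dbcaebecbca' for 'e':
  Position 4: 'e' -> MATCH (count: 1)
  Position 6: 'e' -> MATCH (count: 2)
Total occurrences of 'e': 2

2


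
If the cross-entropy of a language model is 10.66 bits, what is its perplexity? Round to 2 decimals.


Perplexity formula: PP = 2^H
H = 10.66
PP = 2^10.66
Decompose: 2^10.66 = 2^10 * 2^0.66
2^10 = 1024, 2^0.66 ~ 1.5800826
PP ~ 1024 * 1.5800826 = 1618.0045824
Rounded to 2 decimals: 1618.00

1618.00


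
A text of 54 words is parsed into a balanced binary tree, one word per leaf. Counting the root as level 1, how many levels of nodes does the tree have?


In a balanced binary tree with n leaves the deepest leaf is ceil(log2(n)) edges below the root,
so counting node levels inclusive of root and leaves gives ceil(log2(n)) + 1 levels.
log2(54) = 5.7549
ceil(5.7549) = 6
levels = 6 + 1 = 7

7


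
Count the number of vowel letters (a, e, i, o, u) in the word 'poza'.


Scanning each character of 'poza':
  Position 1: 'p' -> consonant (running count: 0)
  Position 2: 'o' -> vowel (running count: 1)
  Position 3: 'z' -> consonant (running count: 1)
  Position 4: 'a' -> vowel (running count: 2)
Total vowels: 2

2


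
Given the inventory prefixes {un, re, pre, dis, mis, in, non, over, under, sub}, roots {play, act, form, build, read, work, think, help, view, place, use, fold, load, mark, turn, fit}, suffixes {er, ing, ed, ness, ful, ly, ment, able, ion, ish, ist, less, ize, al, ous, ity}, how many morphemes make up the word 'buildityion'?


Segmenting 'buildityion' against the inventory:
  'build' -> root (morpheme 1)
  'ity' -> suffix (morpheme 2)
  'ion' -> suffix (morpheme 3)
Total morphemes: 3

3


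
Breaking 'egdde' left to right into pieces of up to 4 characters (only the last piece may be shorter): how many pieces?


'egdde' has 5 characters.
Chunking with max size 4:
  Chunk 1: 'egdd' (positions 0-3)
  Chunk 2: 'e' (positions 4-4)
Total chunks: ceil(5 / 4) = 2

2


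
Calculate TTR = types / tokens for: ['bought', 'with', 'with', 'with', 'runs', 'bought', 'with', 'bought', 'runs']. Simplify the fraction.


Tokens: 9
Unique types: ('bought', 'runs', 'with') = 3
TTR = 3/9
Simplify: divide both by 3 -> 1/3
TTR = 1/3

1/3


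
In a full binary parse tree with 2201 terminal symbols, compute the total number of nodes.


Leaf nodes (terminals): 2201
Internal nodes = n - 1 = 2201 - 1 = 2200
Total = leaves + internal = 2201 + 2200 = 4401

4401


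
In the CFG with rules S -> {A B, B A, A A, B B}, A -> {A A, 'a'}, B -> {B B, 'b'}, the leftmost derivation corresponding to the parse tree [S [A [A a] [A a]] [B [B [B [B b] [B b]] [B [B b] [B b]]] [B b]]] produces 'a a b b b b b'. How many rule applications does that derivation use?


Every bracketed nonterminal node [X ...] in the tree is produced by exactly one rule application.
Reading the tree off as a leftmost derivation:
  Step 1: S  =>  A B   (applied S -> A B)
  Step 2: A B  =>  A A B   (applied A -> A A)
  Step 3: A A B  =>  a A B   (applied A -> a)
  Step 4: a A B  =>  a a B   (applied A -> a)
  Step 5: a a B  =>  a a B B   (applied B -> B B)
  Step 6: a a B B  =>  a a B B B   (applied B -> B B)
  Step 7: a a B B B  =>  a a B B B B   (applied B -> B B)
  Step 8: a a B B B B  =>  a a b B B B   (applied B -> b)
  Step 9: a a b B B B  =>  a a b b B B   (applied B -> b)
  Step 10: a a b b B B  =>  a a b b B B B   (applied B -> B B)
  Step 11: a a b b B B B  =>  a a b b b B B   (applied B -> b)
  Step 12: a a b b b B B  =>  a a b b b b B   (applied B -> b)
  Step 13: a a b b b b B  =>  a a b b b b b   (applied B -> b)
Final yield: a a b b b b b
Total rewrite steps: 13

13


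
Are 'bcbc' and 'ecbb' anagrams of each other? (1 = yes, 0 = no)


Sort characters of 'bcbc': 'bbcc'
Sort characters of 'ecbb': 'bbce'
Sorted forms differ -> they are NOT anagrams
Result: 0

0


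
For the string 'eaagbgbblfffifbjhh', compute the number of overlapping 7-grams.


String 'eaagbgbblfffifbjhh' has length L = 18.
Number of overlapping n-grams = L - n + 1
Substituting: 18 - 7 + 1 = 12

12


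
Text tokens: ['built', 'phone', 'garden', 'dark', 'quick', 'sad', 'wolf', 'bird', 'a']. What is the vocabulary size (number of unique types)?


Listing all tokens and tracking unique types:
  Token 1: 'built' -> NEW (unique so far: 1)
  Token 2: 'phone' -> NEW (unique so far: 2)
  Token 3: 'garden' -> NEW (unique so far: 3)
  Token 4: 'dark' -> NEW (unique so far: 4)
  Token 5: 'quick' -> NEW (unique so far: 5)
  Token 6: 'sad' -> NEW (unique so far: 6)
  Token 7: 'wolf' -> NEW (unique so far: 7)
  Token 8: 'bird' -> NEW (unique so far: 8)
  Token 9: 'a' -> NEW (unique so far: 9)
Unique types: ('a', 'bird', 'built', 'dark', 'garden', 'phone', 'quick', 'sad', 'wolf')
Vocabulary size: 9

9


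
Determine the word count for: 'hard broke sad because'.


Counting words by splitting on spaces:
  Word 1: 'hard'
  Word 2: 'broke'
  Word 3: 'sad'
  Word 4: 'because'
Total words: 4

4


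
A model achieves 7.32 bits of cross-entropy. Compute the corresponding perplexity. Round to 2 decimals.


Perplexity formula: PP = 2^H
H = 7.32
PP = 2^7.32
Decompose: 2^7.32 = 2^7 * 2^0.32
2^7 = 128, 2^0.32 ~ 1.2483305
PP ~ 128 * 1.2483305 = 159.7863040
Rounded to 2 decimals: 159.79

159.79


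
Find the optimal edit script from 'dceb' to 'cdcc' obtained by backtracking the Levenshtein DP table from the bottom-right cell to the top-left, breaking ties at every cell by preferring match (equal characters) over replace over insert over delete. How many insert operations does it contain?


Edit distance = 3. Backtracking from cell (4, 4) with preference match > replace > insert > delete,
then listing the resulting alignment 'dceb' -> 'cdcc' left to right:
  Step 1: insert 'c' [insertion #1]
  Step 2: keep 'd'
  Step 3: keep 'c'
  Step 4: delete 'e'
  Step 5: replace b->c
Total insertions: 1

1


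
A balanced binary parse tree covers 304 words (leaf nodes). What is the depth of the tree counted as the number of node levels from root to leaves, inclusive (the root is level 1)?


In a balanced binary tree with n leaves the deepest leaf is ceil(log2(n)) edges below the root,
so counting node levels inclusive of root and leaves gives ceil(log2(n)) + 1 levels.
log2(304) = 8.2479
ceil(8.2479) = 9
levels = 9 + 1 = 10

10


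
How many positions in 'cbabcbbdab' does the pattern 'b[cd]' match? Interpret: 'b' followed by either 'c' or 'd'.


Pattern: b[cd] means 'b' followed by either 'c' or 'd'.
Scanning 'cbabcbbdab' position-by-position:
  Pos 0: window 'cb' -> no
  Pos 1: window 'ba' -> no
  Pos 2: window 'ab' -> no
  Pos 3: window 'bc' -> MATCH
  Pos 4: window 'cb' -> no
  Pos 5: window 'bb' -> no
  Pos 6: window 'bd' -> MATCH
  Pos 7: window 'da' -> no
  Pos 8: window 'ab' -> no
  Pos 9: window 'b' -> no
Total matches: 2

2


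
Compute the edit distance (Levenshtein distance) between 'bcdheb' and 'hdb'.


Building DP table for s1='bcdheb' (len 6) and s2='hdb' (len 3):
       h  d  b
    0  1  2  3
  b 1  1  2  2
  c 2  2  2  3
  d 3  3  2  3
  h 4  3  3  3
  e 5  4  4  4
  b 6  5  5  4
Edit distance = dp[6][3] = 4

4


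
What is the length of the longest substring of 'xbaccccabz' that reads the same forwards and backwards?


Scanning 'xbaccccabz' for palindromic substrings.
Substring at positions 1-8: 'baccccab'.
Check: reverse('baccccab') = 'baccccab' -> palindrome confirmed.
Neighbouring characters ('x' / 'z') break symmetry, so it cannot extend further.
No longer palindromic substring exists; longest length = 8

8


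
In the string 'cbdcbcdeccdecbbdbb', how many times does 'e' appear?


Scanning 'cbdcbcdeccdecbbdbb' for 'e':
  Position 7: 'e' -> MATCH (count: 1)
  Position 11: 'e' -> MATCH (count: 2)
Total occurrences of 'e': 2

2


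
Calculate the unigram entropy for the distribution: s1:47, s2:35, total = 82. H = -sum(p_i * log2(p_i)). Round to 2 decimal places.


Computing entropy H = -sum(p_i * log2(p_i)):
  s1: p = 47/82 = 0.5732, -p*log2(p) = 0.4602
  s2: p = 35/82 = 0.4268, -p*log2(p) = 0.5243
H = sum of terms = 0.9845
Rounded to 2 decimals: 0.98

0.98


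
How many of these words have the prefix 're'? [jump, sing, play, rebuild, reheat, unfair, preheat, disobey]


Checking each word for prefix 're':
  'jump' -> no (count: 0)
  'sing' -> no (count: 0)
  'play' -> no (count: 0)
  'rebuild' -> YES, starts with 're' (count: 1)
  'reheat' -> YES, starts with 're' (count: 2)
  'unfair' -> no (count: 2)
  'preheat' -> no (count: 2)
  'disobey' -> no (count: 2)
Total with prefix 're': 2

2


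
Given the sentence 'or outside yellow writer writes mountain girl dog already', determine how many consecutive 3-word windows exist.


Word trigrams from [9] words:
  Trigram 1: (or outside yellow)
  Trigram 2: (outside yellow writer)
  Trigram 3: (yellow writer writes)
  Trigram 4: (writer writes mountain)
  Trigram 5: (writes mountain girl)
  Trigram 6: (mountain girl dog)
  Trigram 7: (girl dog already)
Total word trigrams: 9 - 2 = 7

7


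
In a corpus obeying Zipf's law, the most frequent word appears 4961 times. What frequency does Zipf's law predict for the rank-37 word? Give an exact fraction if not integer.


Zipf's law: freq(rank) = f1 / rank
f1 = 4961, rank = 37
freq = 4961 / 37
GCD(4961, 37) = 1
Simplified: 4961/37

4961/37


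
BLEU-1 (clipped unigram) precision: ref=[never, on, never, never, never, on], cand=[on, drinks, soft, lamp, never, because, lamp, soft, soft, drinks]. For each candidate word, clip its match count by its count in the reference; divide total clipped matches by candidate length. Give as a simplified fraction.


Reference word counts: {'never': 4, 'on': 2}
Checking each candidate word (with clipping):
  'on' -> in reference (ref count 2, used 1/2) -> match (matches: 1)
  'drinks' -> not in reference -> no match (matches: 1)
  'soft' -> not in reference -> no match (matches: 1)
  'lamp' -> not in reference -> no match (matches: 1)
  'never' -> in reference (ref count 4, used 1/4) -> match (matches: 2)
  'because' -> not in reference -> no match (matches: 2)
  'lamp' -> not in reference -> no match (matches: 2)
  'soft' -> not in reference -> no match (matches: 2)
  'soft' -> not in reference -> no match (matches: 2)
  'drinks' -> not in reference -> no match (matches: 2)
Clipped matches: 2, Candidate length: 10
Precision = 2/10 = 1/5

1/5


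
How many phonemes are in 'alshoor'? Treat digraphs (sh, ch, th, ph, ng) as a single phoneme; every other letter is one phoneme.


Parsing 'alshoor' greedily, digraphs first:
  'a' -> vowel phoneme (phonemes so far: 1)
  'l' -> consonant phoneme (phonemes so far: 2)
  'sh' -> digraph (1 consonant phoneme) (phonemes so far: 3)
  'o' -> vowel phoneme (phonemes so far: 4)
  'o' -> vowel phoneme (phonemes so far: 5)
  'r' -> consonant phoneme (phonemes so far: 6)
Total phonemes: 6

6


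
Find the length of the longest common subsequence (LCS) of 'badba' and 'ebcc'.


DP table for LCS of 'badba' and 'ebcc':
       e  b  c  c
    0  0  0  0  0
  b 0  0  1  1  1
  a 0  0  1  1  1
  d 0  0  1  1  1
  b 0  0  1  1  1
  a 0  0  1  1  1
LCS: 'b'
LCS length = 1

1


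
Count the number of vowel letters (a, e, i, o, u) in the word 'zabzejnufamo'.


Scanning each character of 'zabzejnufamo':
  Position 1: 'z' -> consonant (running count: 0)
  Position 2: 'a' -> vowel (running count: 1)
  Position 3: 'b' -> consonant (running count: 1)
  Position 4: 'z' -> consonant (running count: 1)
  Position 5: 'e' -> vowel (running count: 2)
  Position 6: 'j' -> consonant (running count: 2)
  Position 7: 'n' -> consonant (running count: 2)
  Position 8: 'u' -> vowel (running count: 3)
  Position 9: 'f' -> consonant (running count: 3)
  Position 10: 'a' -> vowel (running count: 4)
  Position 11: 'm' -> consonant (running count: 4)
  Position 12: 'o' -> vowel (running count: 5)
Total vowels: 5

5


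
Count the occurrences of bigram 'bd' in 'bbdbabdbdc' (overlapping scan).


Scanning 'bbdbabdbdc' for bigram 'bd':
  Position 0: 'bb' -> no
  Position 1: 'bd' -> MATCH
  Position 2: 'db' -> no
  Position 3: 'ba' -> no
  Position 4: 'ab' -> no
  Position 5: 'bd' -> MATCH
  Position 6: 'db' -> no
  Position 7: 'bd' -> MATCH
  Position 8: 'dc' -> no
Total matches: 3

3


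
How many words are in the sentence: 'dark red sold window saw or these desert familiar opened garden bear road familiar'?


Counting words by splitting on spaces:
  Word 1: 'dark'
  Word 2: 'red'
  Word 3: 'sold'
  Word 4: 'window'
  Word 5: 'saw'
  Word 6: 'or'
  Word 7: 'these'
  Word 8: 'desert'
  Word 9: 'familiar'
  Word 10: 'opened'
  Word 11: 'garden'
  Word 12: 'bear'
  Word 13: 'road'
  Word 14: 'familiar'
Total words: 14

14


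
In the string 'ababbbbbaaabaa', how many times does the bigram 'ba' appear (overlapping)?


Scanning 'ababbbbbaaabaa' for bigram 'ba':
  Position 0: 'ab' -> no
  Position 1: 'ba' -> MATCH
  Position 2: 'ab' -> no
  Position 3: 'bb' -> no
  Position 4: 'bb' -> no
  Position 5: 'bb' -> no
  Position 6: 'bb' -> no
  Position 7: 'ba' -> MATCH
  Position 8: 'aa' -> no
  Position 9: 'aa' -> no
  Position 10: 'ab' -> no
  Position 11: 'ba' -> MATCH
  Position 12: 'aa' -> no
Total matches: 3

3


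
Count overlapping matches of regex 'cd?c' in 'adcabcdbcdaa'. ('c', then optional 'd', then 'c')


Pattern: cd?c means 'c', then optional 'd', then 'c'.
Scanning 'adcabcdbcdaa' position-by-position:
  Pos 0: window 'adc' -> no
  Pos 1: window 'dca' -> no
  Pos 2: window 'cab' -> no
  Pos 3: window 'abc' -> no
  Pos 4: window 'bcd' -> no
  Pos 5: window 'cdb' -> no
  Pos 6: window 'dbc' -> no
  Pos 7: window 'bcd' -> no
  Pos 8: window 'cda' -> no
  Pos 9: window 'daa' -> no
  Pos 10: window 'aa' -> no
  Pos 11: window 'a' -> no
Total matches: 0

0


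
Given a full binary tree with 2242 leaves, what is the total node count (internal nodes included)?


Leaf nodes (terminals): 2242
Internal nodes = n - 1 = 2242 - 1 = 2241
Total = leaves + internal = 2242 + 2241 = 4483

4483


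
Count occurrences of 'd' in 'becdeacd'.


Scanning 'becdeacd' for 'd':
  Position 3: 'd' -> MATCH (count: 1)
  Position 7: 'd' -> MATCH (count: 2)
Total occurrences of 'd': 2

2


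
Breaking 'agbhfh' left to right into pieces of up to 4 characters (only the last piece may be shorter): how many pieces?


'agbhfh' has 6 characters.
Chunking with max size 4:
  Chunk 1: 'agbh' (positions 0-3)
  Chunk 2: 'fh' (positions 4-5)
Total chunks: ceil(6 / 4) = 2

2


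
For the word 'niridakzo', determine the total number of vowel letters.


Scanning each character of 'niridakzo':
  Position 1: 'n' -> consonant (running count: 0)
  Position 2: 'i' -> vowel (running count: 1)
  Position 3: 'r' -> consonant (running count: 1)
  Position 4: 'i' -> vowel (running count: 2)
  Position 5: 'd' -> consonant (running count: 2)
  Position 6: 'a' -> vowel (running count: 3)
  Position 7: 'k' -> consonant (running count: 3)
  Position 8: 'z' -> consonant (running count: 3)
  Position 9: 'o' -> vowel (running count: 4)
Total vowels: 4

4


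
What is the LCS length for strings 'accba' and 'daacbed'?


DP table for LCS of 'accba' and 'daacbed':
       d  a  a  c  b  e  d
    0  0  0  0  0  0  0  0
  a 0  0  1  1  1  1  1  1
  c 0  0  1  1  2  2  2  2
  c 0  0  1  1  2  2  2  2
  b 0  0  1  1  2  3  3  3
  a 0  0  1  2  2  3  3  3
LCS: 'acb'
LCS length = 3

3


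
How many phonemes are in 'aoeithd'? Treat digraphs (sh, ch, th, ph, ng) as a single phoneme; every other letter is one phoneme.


Parsing 'aoeithd' greedily, digraphs first:
  'a' -> vowel phoneme (phonemes so far: 1)
  'o' -> vowel phoneme (phonemes so far: 2)
  'e' -> vowel phoneme (phonemes so far: 3)
  'i' -> vowel phoneme (phonemes so far: 4)
  'th' -> digraph (1 consonant phoneme) (phonemes so far: 5)
  'd' -> consonant phoneme (phonemes so far: 6)
Total phonemes: 6

6


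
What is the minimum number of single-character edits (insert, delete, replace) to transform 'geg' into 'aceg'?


Building DP table for s1='geg' (len 3) and s2='aceg' (len 4):
       a  c  e  g
    0  1  2  3  4
  g 1  1  2  3  3
  e 2  2  2  2  3
  g 3  3  3  3  2
Edit distance = dp[3][4] = 2

2


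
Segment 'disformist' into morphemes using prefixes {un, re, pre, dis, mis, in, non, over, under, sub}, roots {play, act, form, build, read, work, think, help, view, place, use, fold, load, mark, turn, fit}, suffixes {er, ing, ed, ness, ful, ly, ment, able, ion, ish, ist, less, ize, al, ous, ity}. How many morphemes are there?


Segmenting 'disformist' against the inventory:
  'dis' -> prefix (morpheme 1)
  'form' -> root (morpheme 2)
  'ist' -> suffix (morpheme 3)
Total morphemes: 3

3


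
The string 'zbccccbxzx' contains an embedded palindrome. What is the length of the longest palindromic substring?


Scanning 'zbccccbxzx' for palindromic substrings.
Substring at positions 1-6: 'bccccb'.
Check: reverse('bccccb') = 'bccccb' -> palindrome confirmed.
Neighbouring characters ('z' / 'x') break symmetry, so it cannot extend further.
No longer palindromic substring exists; longest length = 6

6


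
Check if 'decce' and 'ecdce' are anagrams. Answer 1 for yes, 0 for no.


Sort characters of 'decce': 'ccdee'
Sort characters of 'ecdce': 'ccdee'
Sorted forms match -> they ARE anagrams
Result: 1

1


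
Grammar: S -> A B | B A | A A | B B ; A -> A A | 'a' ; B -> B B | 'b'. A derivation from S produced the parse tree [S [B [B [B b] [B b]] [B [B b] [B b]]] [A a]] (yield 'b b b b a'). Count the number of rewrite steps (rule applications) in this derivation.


Every bracketed nonterminal node [X ...] in the tree is produced by exactly one rule application.
Reading the tree off as a leftmost derivation:
  Step 1: S  =>  B A   (applied S -> B A)
  Step 2: B A  =>  B B A   (applied B -> B B)
  Step 3: B B A  =>  B B B A   (applied B -> B B)
  Step 4: B B B A  =>  b B B A   (applied B -> b)
  Step 5: b B B A  =>  b b B A   (applied B -> b)
  Step 6: b b B A  =>  b b B B A   (applied B -> B B)
  Step 7: b b B B A  =>  b b b B A   (applied B -> b)
  Step 8: b b b B A  =>  b b b b A   (applied B -> b)
  Step 9: b b b b A  =>  b b b b a   (applied A -> a)
Final yield: b b b b a
Total rewrite steps: 9

9
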